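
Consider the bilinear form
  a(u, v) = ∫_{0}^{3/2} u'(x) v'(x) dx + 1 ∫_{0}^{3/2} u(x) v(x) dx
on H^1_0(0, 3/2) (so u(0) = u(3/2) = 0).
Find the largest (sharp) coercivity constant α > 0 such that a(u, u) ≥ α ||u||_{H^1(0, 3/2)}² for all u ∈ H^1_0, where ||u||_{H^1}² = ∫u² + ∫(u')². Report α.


α = 1

Coercivity of a(·,·) on H^1_0(0, 3/2) means a(u, u) ≥ α ||u||_{H^1}² for every u ∈ H^1_0.
The interval has length L = 3/2, and Poincaré/coercivity depend only on L. Here a(u, u) = ∫(u')² + (1)·∫u².
Here c = 1 ≥ 1, so a(u,u) = ∫(u')² + c∫u² ≥ ∫(u')² + ∫u² = ||u||_{H^1}², i.e. α = 1 works. No larger α is possible: a(u,u) ≥ α||u||_{H^1}² means (1−α)∫(u')² ≥ (α−c)∫u², and for the modes u_n = sin(nπ(x−x₀)/L) (x₀ the left endpoint) one has ∫u_n²/∫(u_n')² = (L/(nπ))² → 0, so a(u_n,u_n)/||u_n||_{H^1}² → 1. Hence the optimal constant is α = 1.
Therefore α = 1.


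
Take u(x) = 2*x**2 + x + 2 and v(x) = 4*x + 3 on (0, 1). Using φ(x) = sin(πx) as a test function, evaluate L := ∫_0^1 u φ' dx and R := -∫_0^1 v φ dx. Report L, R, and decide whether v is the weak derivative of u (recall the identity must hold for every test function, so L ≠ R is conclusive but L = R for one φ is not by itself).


LHS = -6/π, RHS = -10/π. No, v is not the weak derivative of u.

u(x) = 2*x**2 + x + 2, classical derivative u'(x) = 4*x + 1.
φ(x) = sin(πx), so φ'(x) = π*cos(π*x).
Note φ(0) = φ(1) = 0, so the boundary term u·φ vanishes.
LHS = ∫_0^1 u(x) φ'(x) dx = ∫_0^1 (2*π*x^2*cos(π*x) + π*x*cos(π*x) + 2*π*cos(π*x)) dx. Term by term:
  ∫_0^1 2*π*cos(π*x) dx = 0;  ∫_0^1 π*x*cos(π*x) dx = -2/π;  ∫_0^1 2*π*x^2*cos(π*x) dx = -4/π.
Sum: 0 − 2/π − 4/π = -6/π.
So LHS = -6/π.
∫_0^1 v(x) φ(x) dx = ∫_0^1 (4*x*sin(π*x) + 3*sin(π*x)) dx. Term by term:
  ∫_0^1 3*sin(π*x) dx = 6/π;  ∫_0^1 4*x*sin(π*x) dx = 4/π.
Sum: 6/π + 4/π = 10/π.
So RHS = -∫_0^1 v(x) φ(x) dx = -10/π.
LHS − RHS = 4/π ≠ 0, so the identity fails.
(For a valid weak derivative the identity must hold for EVERY test function, in particular this one. The failure shows v is NOT the weak derivative of u.)
Correct weak derivative would be u'(x) = 4*x + 1.


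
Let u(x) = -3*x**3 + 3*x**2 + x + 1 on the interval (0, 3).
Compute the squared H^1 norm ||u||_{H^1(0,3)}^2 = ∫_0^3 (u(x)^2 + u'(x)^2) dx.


||u||_{H^1}^2 = 98499/35

The H^1 norm (squared) on an interval (0, L) is
  ||u||_{H^1}^2 = ∫_0^L u(x)^2 dx + ∫_0^L u'(x)^2 dx.
Compute u'(x) = -9*x**2 + 6*x + 1.
Then u(x)^2 = 9*x**6 - 18*x**5 + 3*x**4 + 7*x**2 + 2*x + 1 and u'(x)^2 = 81*x**4 - 108*x**3 + 18*x**2 + 12*x + 1.
Integrate each monomial from 0 to 3 using ∫_0^3 c·x^n dx = c·3^(n+1)/(n+1):
  ∫_0^3 u(x)^2 dx = ∫_0^3 (9*x^6 - 18*x^5 + 3*x^4 + 7*x^2 + 2*x + 1) dx. Term by term:
    ∫_0^3 9*x^6 dx = 19683/7;  ∫_0^3 -18*x^5 dx = -2187;  ∫_0^3 3*x^4 dx = 729/5;
    ∫_0^3 7*x^2 dx = 63;  ∫_0^3 2*x dx = 9;  ∫_0^3 1 dx = 3.
  Sum: 19683/7 − 2187 + 729/5 + 63 + 9 + 3 = 29598/35.
  ∫_0^3 u'(x)^2 dx = ∫_0^3 (81*x^4 - 108*x^3 + 18*x^2 + 12*x + 1) dx. Term by term:
    ∫_0^3 81*x^4 dx = 19683/5;  ∫_0^3 -108*x^3 dx = -2187;  ∫_0^3 18*x^2 dx = 162;
    ∫_0^3 12*x dx = 54;  ∫_0^3 1 dx = 3.
  Sum: 19683/5 − 2187 + 162 + 54 + 3 = 9843/5.
Adding: ||u||_{H^1}^2 = 29598/35 + 9843/5 = 98499/35.


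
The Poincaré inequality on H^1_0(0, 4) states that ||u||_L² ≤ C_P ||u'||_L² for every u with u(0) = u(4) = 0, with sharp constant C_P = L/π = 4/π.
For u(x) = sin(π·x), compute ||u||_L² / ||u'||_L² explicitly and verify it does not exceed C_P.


||u||_L² / ||u'||_L² = 1/π < C_P = 4/π.

u(x) = sin(π·x), so u'(x) = π*cos(π*x).
Writing u(x) = A·sin(kπx/L) with A = 1 and k = 4, use ∫_0^L sin²(kπx/L) dx = L/2 and ∫_0^L cos²(kπx/L) dx = L/2.
u² = 1·sin²(π·x) and (u')² = π^2·cos²(π·x), and each of sin², cos² integrates to L/2 = 2 over (0, 4).
∫_0^4 u² dx = 2, so ||u||_L² = sqrt(2).
∫_0^4 (u')² dx = 2*π^2, so ||u'||_L² = sqrt(2)*π.
Ratio ||u||_L² / ||u'||_L² = 1/π.
Sharp Poincaré constant on H^1_0(0, 4) is C_P = L/π = 4/π, achieved by sin(π/4·x).
This is the k = 4 harmonic; the ratio L/(kπ) is strictly less than C_P = L/π, consistent with the sharp inequality ||u||_L² ≤ C_P ||u'||_L².


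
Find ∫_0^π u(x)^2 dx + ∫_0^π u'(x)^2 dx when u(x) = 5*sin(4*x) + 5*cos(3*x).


||u||_{H^1(0,π)}^2 = 4000/7 + 675*π/2

u'(x) = -15*sin(3*x) + 20*cos(4*x).
Expand u² and (u')² and integrate term by term on (0, π), using: for integers n ≥ 1, ∫_0^π sin²(nx) dx = ∫_0^π cos²(nx) dx = π/2; for n ≠ n', ∫_0^π sin(nx)sin(n'x) dx = ∫_0^π cos(nx)cos(n'x) dx = 0; and by product-to-sum, ∫_0^π sin(nx)cos(n'x) dx = ½∫_0^π [sin((n+n')x) + sin((n−n')x)] dx, which is 0 when n+n' is even and 2n/(n²−n'²) when n+n' is odd (it need not vanish on (0, π)).
  u² squared terms: (5)²·∫cos(3x)² dx = 25·π/2 = 25*π/2;  (5)²·∫sin(4x)² dx = 25·π/2 = 25*π/2.
  u² cross terms: 2·(5)·(5)·∫cos(3x)·sin(4x) dx = 50·(8/7) = 400/7.
  So ∫_0^π u² dx = 25*π/2 + 25*π/2 + 400/7 = 400/7 + 25*π.
  (u')² squared terms: (-15)²·∫sin(3x)² dx = 225·π/2 = 225*π/2;  (20)²·∫cos(4x)² dx = 400·π/2 = 200*π.
  (u')² cross terms: 2·(-15)·(20)·∫sin(3x)·cos(4x) dx = -600·(-6/7) = 3600/7.
  So ∫_0^π (u')² dx = 225*π/2 + 200*π + 3600/7 = 3600/7 + 625*π/2.
||u||_{H^1}^2 = (400/7 + 25*π) + (3600/7 + 625*π/2) = 4000/7 + 675*π/2.


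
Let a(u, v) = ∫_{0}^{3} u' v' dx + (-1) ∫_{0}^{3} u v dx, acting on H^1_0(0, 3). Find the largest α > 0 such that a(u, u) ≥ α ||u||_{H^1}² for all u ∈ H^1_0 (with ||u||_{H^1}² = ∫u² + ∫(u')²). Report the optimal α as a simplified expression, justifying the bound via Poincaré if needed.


α = (-9 + π^2)/(9 + π^2)

Coercivity of a(·,·) on H^1_0(0, 3) means a(u, u) ≥ α ||u||_{H^1}² for every u ∈ H^1_0.
The interval has length L = 3, and Poincaré/coercivity depend only on L. Here a(u, u) = ∫(u')² + (-1)·∫u².
Here c = -1 < 0 with |c| < (π/L)² = π^2/9, so coercivity still holds. The condition a(u,u) ≥ α||u||_{H^1}² reads (1−α)∫(u')² ≥ (α−c)∫u². Any admissible α is ≤ 1 (rapidly oscillating u have ∫u²/∫(u')² → 0), and α = 1 would force 0 ≥ (1−c)∫u², impossible since c < 1; so 1−α > 0. By the sharp Poincaré inequality on H^1_0 of an interval of length L, ∫(u')² ≥ (π/L)²∫u² with equality for the first sine mode sin(π(x−x₀)/L) (x₀ the left endpoint), so the inequality holds for all u iff (1−α)(π/L)² ≥ α − c, i.e. α ≤ ((π/L)² + c)/((π/L)² + 1) = (1 + c(L/π)²)/(1 + (L/π)²). (Direct route, valid since c ≤ 0: Poincaré gives c∫u² ≥ c(L/π)²∫(u')², so a(u,u) ≥ (1 + c(L/π)²)∫(u')², while ||u||_{H^1}² ≤ (1 + (L/π)²)∫(u')²; dividing yields the same α.) With (π/L)² = π^2/9 and c = -1, the largest admissible constant is α = ((π/L)² + c)/((π/L)² + 1).
Simplifying, α = (-9 + π^2)/(9 + π^2).


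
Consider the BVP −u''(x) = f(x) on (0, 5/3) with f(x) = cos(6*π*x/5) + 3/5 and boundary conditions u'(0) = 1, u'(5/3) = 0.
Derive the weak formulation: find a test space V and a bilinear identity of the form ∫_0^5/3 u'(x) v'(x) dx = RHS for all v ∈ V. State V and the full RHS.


V = H^1(0, 5/3) (v unrestricted at boundary; u is determined up to an additive constant); weak form: ∫_0^5/3 u'v' dx = ∫_0^5/3 (cos(6*π*x/5) + 3/5) v dx − v(0) for all v ∈ V.

Multiply both sides by a test function v and integrate from 0 to 5/3:
  ∫_0^5/3 −u''(x) v(x) dx = ∫_0^5/3 f(x) v(x) dx.
Integrate the LHS by parts once:
  ∫_0^5/3 −u'' v dx = −[u'(x) v(x)]_0^5/3 + ∫_0^5/3 u'(x) v'(x) dx.
Thus ∫_0^5/3 u'(x) v'(x) dx = ∫_0^5/3 f(x) v(x) dx + [u'(x) v(x)]_0^5/3.
Choose V so that boundary terms are either known or forced to vanish.
u has inhomogeneous Neumann u'(0) = 1, u'(5/3) = 0. [u' v]_0^5/3 = (0)·v(5/3) − (1)·v(0) = − v(0). Take V = H^1(0, 5/3); boundary term becomes part of RHS.
Weak formulation: find u (satisfying any essential BC) such that ∫_0^5/3 u'(x) v'(x) dx = ∫_0^5/3 f v dx − v(0) for all v ∈ V (Neumann data are natural BCs: they enter the RHS as boundary terms).
Substituting f(x) = cos(6*π*x/5) + 3/5, the right-hand side is ∫_0^5/3 (cos(6*π*x/5) + 3/5) v dx − v(0).
Compatibility check (pure Neumann): taking v ≡ 1 ∈ V gives 0 = ∫_0^5/3 f dx + (0) − (1), i.e. ∫_0^5/3 f dx must equal u'(0) − u'(5/3) = 1. Indeed ∫_0^5/3 (cos(6*π*x/5) + 3/5) dx = 1, so the data are compatible. The solution is then unique only up to an additive constant (fix it e.g. by requiring ∫_0^5/3 u dx = 0).


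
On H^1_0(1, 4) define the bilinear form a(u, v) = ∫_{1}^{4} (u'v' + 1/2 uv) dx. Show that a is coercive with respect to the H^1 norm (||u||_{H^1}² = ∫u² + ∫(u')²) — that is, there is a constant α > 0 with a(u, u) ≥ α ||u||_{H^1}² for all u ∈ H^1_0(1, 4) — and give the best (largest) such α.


α = (9/2 + π^2)/(9 + π^2)

Coercivity of a(·,·) on H^1_0(1, 4) means a(u, u) ≥ α ||u||_{H^1}² for every u ∈ H^1_0.
The interval has length L = 3, and Poincaré/coercivity depend only on L. Here a(u, u) = ∫(u')² + (1/2)·∫u².
Here 0 < c = 1/2 < 1. The condition a(u,u) ≥ α||u||_{H^1}² reads (1−α)∫(u')² ≥ (α−c)∫u². Any admissible α is ≤ 1 (rapidly oscillating u have ∫u²/∫(u')² → 0), and α = 1 would force 0 ≥ (1−c)∫u², impossible since c < 1; so 1−α > 0. By the sharp Poincaré inequality on H^1_0 of an interval of length L, ∫(u')² ≥ (π/L)²∫u² with equality for the first sine mode sin(π(x−x₀)/L) (x₀ the left endpoint), so the inequality holds for all u iff (1−α)(π/L)² ≥ α − c, i.e. α ≤ ((π/L)² + c)/((π/L)² + 1) = (1 + c(L/π)²)/(1 + (L/π)²). With (π/L)² = π^2/9 and c = 1/2, the largest admissible constant is α = ((π/L)² + c)/((π/L)² + 1).
Simplifying, α = (9/2 + π^2)/(9 + π^2).


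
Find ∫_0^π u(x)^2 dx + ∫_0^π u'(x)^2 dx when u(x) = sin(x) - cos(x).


||u||_{H^1(0,π)}^2 = 2*π

u'(x) = sin(x) + cos(x).
Expand u² and (u')² and integrate term by term on (0, π), using: for integers n ≥ 1, ∫_0^π sin²(nx) dx = ∫_0^π cos²(nx) dx = π/2; for n ≠ n', ∫_0^π sin(nx)sin(n'x) dx = ∫_0^π cos(nx)cos(n'x) dx = 0; and by product-to-sum, ∫_0^π sin(nx)cos(n'x) dx = ½∫_0^π [sin((n+n')x) + sin((n−n')x)] dx, which is 0 when n+n' is even and 2n/(n²−n'²) when n+n' is odd (it need not vanish on (0, π)).
  u² squared terms: (-1)²·∫cos(x)² dx = 1·π/2 = π/2;  (1)²·∫sin(x)² dx = 1·π/2 = π/2.
  u² cross terms: 2·(-1)·(1)·∫cos(x)·sin(x) dx = -2·(0) = 0.
  So ∫_0^π u² dx = π/2 + π/2 + 0 = π.
  (u')² squared terms: (1)²·∫cos(x)² dx = 1·π/2 = π/2;  (1)²·∫sin(x)² dx = 1·π/2 = π/2.
  (u')² cross terms: 2·(1)·(1)·∫cos(x)·sin(x) dx = 2·(0) = 0.
  So ∫_0^π (u')² dx = π/2 + π/2 + 0 = π.
||u||_{H^1}^2 = (π) + (π) = 2*π.


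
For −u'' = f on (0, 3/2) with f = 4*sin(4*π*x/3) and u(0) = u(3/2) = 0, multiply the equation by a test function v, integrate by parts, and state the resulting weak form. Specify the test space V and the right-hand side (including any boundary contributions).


V = H^1_0(0, 3/2) (so v(0) = v(3/2) = 0); weak form: ∫_0^3/2 u'v' dx = ∫_0^3/2 (4*sin(4*π*x/3)) v dx for all v ∈ V.

Multiply both sides by a test function v and integrate from 0 to 3/2:
  ∫_0^3/2 −u''(x) v(x) dx = ∫_0^3/2 f(x) v(x) dx.
Integrate the LHS by parts once:
  ∫_0^3/2 −u'' v dx = −[u'(x) v(x)]_0^3/2 + ∫_0^3/2 u'(x) v'(x) dx.
Thus ∫_0^3/2 u'(x) v'(x) dx = ∫_0^3/2 f(x) v(x) dx + [u'(x) v(x)]_0^3/2.
Choose V so that boundary terms are either known or forced to vanish.
u is Dirichlet: u(0) = u(3/2) = 0. Let V = H^1_0(0, 3/2); then v(0) = v(3/2) = 0, and [u' v]_0^3/2 = 0.
Weak formulation: find u (satisfying any essential BC) such that ∫_0^3/2 u'(x) v'(x) dx = ∫_0^3/2 f v dx for all v ∈ V.
Substituting f(x) = 4*sin(4*π*x/3), the right-hand side is ∫_0^3/2 (4*sin(4*π*x/3)) v dx.


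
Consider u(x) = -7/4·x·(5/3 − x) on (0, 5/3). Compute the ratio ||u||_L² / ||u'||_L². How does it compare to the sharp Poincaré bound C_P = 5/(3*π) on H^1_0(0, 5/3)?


||u||_L² / ||u'||_L² = sqrt(10)/6 < C_P = 5/(3*π).

u(x) = -7/4·x·(5/3 − x), so u'(x) = 7*x/2 - 35/12.
u(x) = -7/4·x·(5/3 − x) vanishes at x = 0 and x = 5/3, so u ∈ H^1_0(0, 5/3). Differentiate via the product rule and integrate the resulting polynomials term by term.
  ∫_0^5/3 u² dx = ∫_0^5/3 (49*x^4/16 - 245*x^3/24 + 1225*x^2/144) dx. Term by term:
    ∫_0^5/3 49*x^4/16 dx = 30625/3888;  ∫_0^5/3 -245*x^3/24 dx = -153125/7776;  ∫_0^5/3 1225*x^2/144 dx = 153125/11664.
  Sum: 30625/3888 − 153125/7776 + 153125/11664 = 30625/23328.
  ∫_0^5/3 (u')² dx = ∫_0^5/3 (49*x^2/4 - 245*x/12 + 1225/144) dx. Term by term:
    ∫_0^5/3 49*x^2/4 dx = 6125/324;  ∫_0^5/3 -245*x/12 dx = -6125/216;  ∫_0^5/3 1225/144 dx = 6125/432.
  Sum: 6125/324 − 6125/216 + 6125/432 = 6125/1296.
∫_0^5/3 u² dx = 30625/23328, so ||u||_L² = 175*sqrt(2)/216.
∫_0^5/3 (u')² dx = 6125/1296, so ||u'||_L² = 35*sqrt(5)/36.
Ratio ||u||_L² / ||u'||_L² = sqrt(10)/6.
Sharp Poincaré constant on H^1_0(0, 5/3) is C_P = L/π = 5/(3*π), achieved by sin(3*π/5·x).
A polynomial bump cannot attain the sharp Poincaré constant (only the first sine eigenfunction does), so the ratio is strictly less than C_P, consistent with ||u||_L² ≤ C_P ||u'||_L².


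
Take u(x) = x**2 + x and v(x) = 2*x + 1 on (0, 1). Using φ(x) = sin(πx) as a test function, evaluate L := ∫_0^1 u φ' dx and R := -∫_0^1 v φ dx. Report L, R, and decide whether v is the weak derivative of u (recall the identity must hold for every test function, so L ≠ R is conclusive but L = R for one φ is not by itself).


LHS = -4/π, RHS = -4/π. Yes, v = u' weakly.

u(x) = x**2 + x, classical derivative u'(x) = 2*x + 1.
φ(x) = sin(πx), so φ'(x) = π*cos(π*x).
Note φ(0) = φ(1) = 0, so the boundary term u·φ vanishes.
LHS = ∫_0^1 u(x) φ'(x) dx = ∫_0^1 (π*x^2*cos(π*x) + π*x*cos(π*x)) dx. Term by term:
  ∫_0^1 π*x*cos(π*x) dx = -2/π;  ∫_0^1 π*x^2*cos(π*x) dx = -2/π.
Sum: -2/π − 2/π = -4/π.
So LHS = -4/π.
∫_0^1 v(x) φ(x) dx = ∫_0^1 (2*x*sin(π*x) + sin(π*x)) dx. Term by term:
  ∫_0^1 2*x*sin(π*x) dx = 2/π;  ∫_0^1 sin(π*x) dx = 2/π.
Sum: 2/π + 2/π = 4/π.
So RHS = -∫_0^1 v(x) φ(x) dx = -4/π.
LHS = RHS, so the identity holds for this test φ.
Moreover u is smooth here and v(x) = u'(x) = 2*x + 1 pointwise, so the identity holds for every test function. Hence v is the weak derivative of u.


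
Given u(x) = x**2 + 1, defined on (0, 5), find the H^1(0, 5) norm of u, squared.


||u||_{H^1}^2 = 880

The H^1 norm (squared) on an interval (0, L) is
  ||u||_{H^1}^2 = ∫_0^L u(x)^2 dx + ∫_0^L u'(x)^2 dx.
Compute u'(x) = 2*x.
Then u(x)^2 = x**4 + 2*x**2 + 1 and u'(x)^2 = 4*x**2.
Integrate each monomial from 0 to 5 using ∫_0^5 c·x^n dx = c·5^(n+1)/(n+1):
  ∫_0^5 u(x)^2 dx = ∫_0^5 (x^4 + 2*x^2 + 1) dx. Term by term:
    ∫_0^5 x^4 dx = 625;  ∫_0^5 2*x^2 dx = 250/3;  ∫_0^5 1 dx = 5.
  Sum: 625 + 250/3 + 5 = 2140/3.
  ∫_0^5 u'(x)^2 dx = ∫_0^5 (4*x^2) dx. Term by term:
    ∫_0^5 4*x^2 dx = 500/3.
Adding: ||u||_{H^1}^2 = 2140/3 + 500/3 = 880.


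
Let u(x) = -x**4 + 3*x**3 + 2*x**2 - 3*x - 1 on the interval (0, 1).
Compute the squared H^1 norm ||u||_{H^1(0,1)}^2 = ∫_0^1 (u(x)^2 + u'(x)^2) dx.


||u||_{H^1}^2 = 1847/180

The H^1 norm (squared) on an interval (0, L) is
  ||u||_{H^1}^2 = ∫_0^L u(x)^2 dx + ∫_0^L u'(x)^2 dx.
Compute u'(x) = -4*x**3 + 9*x**2 + 4*x - 3.
Then u(x)^2 = x**8 - 6*x**7 + 5*x**6 + 18*x**5 - 12*x**4 - 18*x**3 + 5*x**2 + 6*x + 1 and u'(x)^2 = 16*x**6 - 72*x**5 + 49*x**4 + 96*x**3 - 38*x**2 - 24*x + 9.
Integrate each monomial from 0 to 1 using ∫_0^1 c·x^n dx = c·1^(n+1)/(n+1):
  ∫_0^1 u(x)^2 dx = ∫_0^1 (x^8 - 6*x^7 + 5*x^6 + 18*x^5 - 12*x^4 - 18*x^3 + 5*x^2 + 6*x + 1) dx. Term by term:
    ∫_0^1 x^8 dx = 1/9;  ∫_0^1 -6*x^7 dx = -3/4;  ∫_0^1 5*x^6 dx = 5/7;
    ∫_0^1 18*x^5 dx = 3;  ∫_0^1 -12*x^4 dx = -12/5;  ∫_0^1 -18*x^3 dx = -9/2;
    ∫_0^1 5*x^2 dx = 5/3;  ∫_0^1 6*x dx = 3;  ∫_0^1 1 dx = 1.
  Sum: 1/9 − 3/4 + 5/7 + 3 − 12/5 − 9/2 + 5/3 + 3 + 1 = 2321/1260.
  ∫_0^1 u'(x)^2 dx = ∫_0^1 (16*x^6 - 72*x^5 + 49*x^4 + 96*x^3 - 38*x^2 - 24*x + 9) dx. Term by term:
    ∫_0^1 16*x^6 dx = 16/7;  ∫_0^1 -72*x^5 dx = -12;  ∫_0^1 49*x^4 dx = 49/5;
    ∫_0^1 96*x^3 dx = 24;  ∫_0^1 -38*x^2 dx = -38/3;  ∫_0^1 -24*x dx = -12;
    ∫_0^1 9 dx = 9.
  Sum: 16/7 − 12 + 49/5 + 24 − 38/3 − 12 + 9 = 884/105.
Adding: ||u||_{H^1}^2 = 2321/1260 + 884/105 = 1847/180.


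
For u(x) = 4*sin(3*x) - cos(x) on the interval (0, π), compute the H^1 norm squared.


||u||_{H^1(0,π)}^2 = 81*π

u'(x) = sin(x) + 12*cos(3*x).
Expand u² and (u')² and integrate term by term on (0, π), using: for integers n ≥ 1, ∫_0^π sin²(nx) dx = ∫_0^π cos²(nx) dx = π/2; for n ≠ n', ∫_0^π sin(nx)sin(n'x) dx = ∫_0^π cos(nx)cos(n'x) dx = 0; and by product-to-sum, ∫_0^π sin(nx)cos(n'x) dx = ½∫_0^π [sin((n+n')x) + sin((n−n')x)] dx, which is 0 when n+n' is even and 2n/(n²−n'²) when n+n' is odd (it need not vanish on (0, π)).
  u² squared terms: (-1)²·∫cos(x)² dx = 1·π/2 = π/2;  (4)²·∫sin(3x)² dx = 16·π/2 = 8*π.
  u² cross terms: 2·(-1)·(4)·∫cos(x)·sin(3x) dx = -8·(0) = 0.
  So ∫_0^π u² dx = π/2 + 8*π + 0 = 17*π/2.
  (u')² squared terms: (12)²·∫cos(3x)² dx = 144·π/2 = 72*π;  (1)²·∫sin(x)² dx = 1·π/2 = π/2.
  (u')² cross terms: 2·(12)·(1)·∫cos(3x)·sin(x) dx = 24·(0) = 0.
  So ∫_0^π (u')² dx = 72*π + π/2 + 0 = 145*π/2.
||u||_{H^1}^2 = (17*π/2) + (145*π/2) = 81*π.


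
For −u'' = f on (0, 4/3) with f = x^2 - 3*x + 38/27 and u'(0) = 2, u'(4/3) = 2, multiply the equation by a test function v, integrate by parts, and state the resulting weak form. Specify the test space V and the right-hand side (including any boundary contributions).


V = H^1(0, 4/3) (v unrestricted at boundary; u is determined up to an additive constant); weak form: ∫_0^4/3 u'v' dx = ∫_0^4/3 (x^2 - 3*x + 38/27) v dx + 2·v(4/3) − 2·v(0) for all v ∈ V.

Multiply both sides by a test function v and integrate from 0 to 4/3:
  ∫_0^4/3 −u''(x) v(x) dx = ∫_0^4/3 f(x) v(x) dx.
Integrate the LHS by parts once:
  ∫_0^4/3 −u'' v dx = −[u'(x) v(x)]_0^4/3 + ∫_0^4/3 u'(x) v'(x) dx.
Thus ∫_0^4/3 u'(x) v'(x) dx = ∫_0^4/3 f(x) v(x) dx + [u'(x) v(x)]_0^4/3.
Choose V so that boundary terms are either known or forced to vanish.
u has inhomogeneous Neumann u'(0) = 2, u'(4/3) = 2. [u' v]_0^4/3 = (2)·v(4/3) − (2)·v(0) = 2·v(4/3) − 2·v(0). Take V = H^1(0, 4/3); boundary term becomes part of RHS.
Weak formulation: find u (satisfying any essential BC) such that ∫_0^4/3 u'(x) v'(x) dx = ∫_0^4/3 f v dx + 2·v(4/3) − 2·v(0) for all v ∈ V (Neumann data are natural BCs: they enter the RHS as boundary terms).
Substituting f(x) = x^2 - 3*x + 38/27, the right-hand side is ∫_0^4/3 (x^2 - 3*x + 38/27) v dx + 2·v(4/3) − 2·v(0).
Compatibility check (pure Neumann): taking v ≡ 1 ∈ V gives 0 = ∫_0^4/3 f dx + (2) − (2), i.e. ∫_0^4/3 f dx must equal u'(0) − u'(4/3) = 0. Indeed ∫_0^4/3 (x^2 - 3*x + 38/27) dx = 0, so the data are compatible. The solution is then unique only up to an additive constant (fix it e.g. by requiring ∫_0^4/3 u dx = 0).


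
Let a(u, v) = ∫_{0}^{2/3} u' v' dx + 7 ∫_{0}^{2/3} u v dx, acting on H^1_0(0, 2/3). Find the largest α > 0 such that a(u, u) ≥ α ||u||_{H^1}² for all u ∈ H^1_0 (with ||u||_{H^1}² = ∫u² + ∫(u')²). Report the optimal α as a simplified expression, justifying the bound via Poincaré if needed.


α = 1

Coercivity of a(·,·) on H^1_0(0, 2/3) means a(u, u) ≥ α ||u||_{H^1}² for every u ∈ H^1_0.
The interval has length L = 2/3, and Poincaré/coercivity depend only on L. Here a(u, u) = ∫(u')² + (7)·∫u².
Here c = 7 ≥ 1, so a(u,u) = ∫(u')² + c∫u² ≥ ∫(u')² + ∫u² = ||u||_{H^1}², i.e. α = 1 works. No larger α is possible: a(u,u) ≥ α||u||_{H^1}² means (1−α)∫(u')² ≥ (α−c)∫u², and for the modes u_n = sin(nπ(x−x₀)/L) (x₀ the left endpoint) one has ∫u_n²/∫(u_n')² = (L/(nπ))² → 0, so a(u_n,u_n)/||u_n||_{H^1}² → 1. Hence the optimal constant is α = 1.
Therefore α = 1.


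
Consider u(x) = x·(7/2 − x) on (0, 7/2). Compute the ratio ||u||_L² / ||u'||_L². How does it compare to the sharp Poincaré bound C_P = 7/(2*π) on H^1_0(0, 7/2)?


||u||_L² / ||u'||_L² = 7*sqrt(10)/20 < C_P = 7/(2*π).

u(x) = x·(7/2 − x), so u'(x) = 7/2 - 2*x.
u(x) = x·(7/2 − x) vanishes at x = 0 and x = 7/2, so u ∈ H^1_0(0, 7/2). Differentiate via the product rule and integrate the resulting polynomials term by term.
  ∫_0^7/2 u² dx = ∫_0^7/2 (x^4 - 7*x^3 + 49*x^2/4) dx. Term by term:
    ∫_0^7/2 x^4 dx = 16807/160;  ∫_0^7/2 -7*x^3 dx = -16807/64;  ∫_0^7/2 49*x^2/4 dx = 16807/96.
  Sum: 16807/160 − 16807/64 + 16807/96 = 16807/960.
  ∫_0^7/2 (u')² dx = ∫_0^7/2 (4*x^2 - 14*x + 49/4) dx. Term by term:
    ∫_0^7/2 4*x^2 dx = 343/6;  ∫_0^7/2 -14*x dx = -343/4;  ∫_0^7/2 49/4 dx = 343/8.
  Sum: 343/6 − 343/4 + 343/8 = 343/24.
∫_0^7/2 u² dx = 16807/960, so ||u||_L² = 49*sqrt(105)/120.
∫_0^7/2 (u')² dx = 343/24, so ||u'||_L² = 7*sqrt(42)/12.
Ratio ||u||_L² / ||u'||_L² = 7*sqrt(10)/20.
Sharp Poincaré constant on H^1_0(0, 7/2) is C_P = L/π = 7/(2*π), achieved by sin(2*π/7·x).
A polynomial bump cannot attain the sharp Poincaré constant (only the first sine eigenfunction does), so the ratio is strictly less than C_P, consistent with ||u||_L² ≤ C_P ||u'||_L².


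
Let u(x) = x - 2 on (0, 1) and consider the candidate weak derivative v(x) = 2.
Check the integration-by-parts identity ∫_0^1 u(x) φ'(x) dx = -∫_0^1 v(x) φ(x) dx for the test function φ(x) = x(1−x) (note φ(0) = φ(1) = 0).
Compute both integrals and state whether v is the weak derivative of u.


LHS = -1/6, RHS = -1/3. No, v is not the weak derivative of u.

u(x) = x - 2, classical derivative u'(x) = 1.
φ(x) = x(1−x), so φ'(x) = 1 - 2*x.
Note φ(0) = φ(1) = 0, so the boundary term u·φ vanishes.
LHS = ∫_0^1 u(x) φ'(x) dx = ∫_0^1 (-2*x^2 + 5*x - 2) dx. Term by term:
  ∫_0^1 -2*x^2 dx = -2/3;  ∫_0^1 5*x dx = 5/2;  ∫_0^1 -2 dx = -2.
Sum: -2/3 + 5/2 − 2 = -1/6.
So LHS = -1/6.
∫_0^1 v(x) φ(x) dx = ∫_0^1 (-2*x^2 + 2*x) dx. Term by term:
  ∫_0^1 -2*x^2 dx = -2/3;  ∫_0^1 2*x dx = 1.
Sum: -2/3 + 1 = 1/3.
So RHS = -∫_0^1 v(x) φ(x) dx = -1/3.
LHS − RHS = 1/6 ≠ 0, so the identity fails.
(For a valid weak derivative the identity must hold for EVERY test function, in particular this one. The failure shows v is NOT the weak derivative of u.)
Correct weak derivative would be u'(x) = 1.


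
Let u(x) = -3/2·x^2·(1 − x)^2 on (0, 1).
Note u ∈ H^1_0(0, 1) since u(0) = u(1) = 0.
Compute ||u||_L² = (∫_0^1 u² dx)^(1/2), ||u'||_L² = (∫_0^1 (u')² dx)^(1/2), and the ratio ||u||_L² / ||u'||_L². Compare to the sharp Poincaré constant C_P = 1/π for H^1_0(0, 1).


||u||_L² / ||u'||_L² = sqrt(3)/6 < C_P = 1/π.

u(x) = -3/2·x^2·(1 − x)^2, so u'(x) = 3*x*(x*(1 - x) - (x - 1)^2).
u(x) = -3/2·x^2·(1 − x)^2 vanishes at x = 0 and x = 1, so u ∈ H^1_0(0, 1). Differentiate via the product rule and integrate the resulting polynomials term by term.
  ∫_0^1 u² dx = ∫_0^1 (9*x^8/4 - 9*x^7 + 27*x^6/2 - 9*x^5 + 9*x^4/4) dx. Term by term:
    ∫_0^1 9*x^8/4 dx = 1/4;  ∫_0^1 -9*x^7 dx = -9/8;  ∫_0^1 27*x^6/2 dx = 27/14;
    ∫_0^1 -9*x^5 dx = -3/2;  ∫_0^1 9*x^4/4 dx = 9/20.
  Sum: 1/4 − 9/8 + 27/14 − 3/2 + 9/20 = 1/280.
  ∫_0^1 (u')² dx = ∫_0^1 (36*x^6 - 108*x^5 + 117*x^4 - 54*x^3 + 9*x^2) dx. Term by term:
    ∫_0^1 36*x^6 dx = 36/7;  ∫_0^1 -108*x^5 dx = -18;  ∫_0^1 117*x^4 dx = 117/5;
    ∫_0^1 -54*x^3 dx = -27/2;  ∫_0^1 9*x^2 dx = 3.
  Sum: 36/7 − 18 + 117/5 − 27/2 + 3 = 3/70.
∫_0^1 u² dx = 1/280, so ||u||_L² = sqrt(70)/140.
∫_0^1 (u')² dx = 3/70, so ||u'||_L² = sqrt(210)/70.
Ratio ||u||_L² / ||u'||_L² = sqrt(3)/6.
Sharp Poincaré constant on H^1_0(0, 1) is C_P = L/π = 1/π, achieved by sin(π·x).
A polynomial bump cannot attain the sharp Poincaré constant (only the first sine eigenfunction does), so the ratio is strictly less than C_P, consistent with ||u||_L² ≤ C_P ||u'||_L².


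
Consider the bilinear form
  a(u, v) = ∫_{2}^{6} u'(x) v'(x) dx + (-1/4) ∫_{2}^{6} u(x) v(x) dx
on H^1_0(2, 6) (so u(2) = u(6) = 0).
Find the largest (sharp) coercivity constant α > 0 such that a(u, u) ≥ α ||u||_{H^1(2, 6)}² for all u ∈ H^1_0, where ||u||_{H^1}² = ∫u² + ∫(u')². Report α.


α = (-4 + π^2)/(π^2 + 16)

Coercivity of a(·,·) on H^1_0(2, 6) means a(u, u) ≥ α ||u||_{H^1}² for every u ∈ H^1_0.
The interval has length L = 4, and Poincaré/coercivity depend only on L. Here a(u, u) = ∫(u')² + (-1/4)·∫u².
Here c = -1/4 < 0 with |c| < (π/L)² = π^2/16, so coercivity still holds. The condition a(u,u) ≥ α||u||_{H^1}² reads (1−α)∫(u')² ≥ (α−c)∫u². Any admissible α is ≤ 1 (rapidly oscillating u have ∫u²/∫(u')² → 0), and α = 1 would force 0 ≥ (1−c)∫u², impossible since c < 1; so 1−α > 0. By the sharp Poincaré inequality on H^1_0 of an interval of length L, ∫(u')² ≥ (π/L)²∫u² with equality for the first sine mode sin(π(x−x₀)/L) (x₀ the left endpoint), so the inequality holds for all u iff (1−α)(π/L)² ≥ α − c, i.e. α ≤ ((π/L)² + c)/((π/L)² + 1) = (1 + c(L/π)²)/(1 + (L/π)²). (Direct route, valid since c ≤ 0: Poincaré gives c∫u² ≥ c(L/π)²∫(u')², so a(u,u) ≥ (1 + c(L/π)²)∫(u')², while ||u||_{H^1}² ≤ (1 + (L/π)²)∫(u')²; dividing yields the same α.) With (π/L)² = π^2/16 and c = -1/4, the largest admissible constant is α = ((π/L)² + c)/((π/L)² + 1).
Simplifying, α = (-4 + π^2)/(π^2 + 16).


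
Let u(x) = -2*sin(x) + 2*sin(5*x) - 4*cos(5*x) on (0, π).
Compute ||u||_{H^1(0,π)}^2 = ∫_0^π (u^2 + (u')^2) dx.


||u||_{H^1(0,π)}^2 = 264*π

u'(x) = 20*sin(5*x) - 2*cos(x) + 10*cos(5*x).
Expand u² and (u')² and integrate term by term on (0, π), using: for integers n ≥ 1, ∫_0^π sin²(nx) dx = ∫_0^π cos²(nx) dx = π/2; for n ≠ n', ∫_0^π sin(nx)sin(n'x) dx = ∫_0^π cos(nx)cos(n'x) dx = 0; and by product-to-sum, ∫_0^π sin(nx)cos(n'x) dx = ½∫_0^π [sin((n+n')x) + sin((n−n')x)] dx, which is 0 when n+n' is even and 2n/(n²−n'²) when n+n' is odd (it need not vanish on (0, π)).
  u² squared terms: (-4)²·∫cos(5x)² dx = 16·π/2 = 8*π;  (-2)²·∫sin(x)² dx = 4·π/2 = 2*π;  (2)²·∫sin(5x)² dx = 4·π/2 = 2*π.
  u² cross terms: 2·(-4)·(-2)·∫cos(5x)·sin(x) dx = 16·(0) = 0;  2·(-4)·(2)·∫cos(5x)·sin(5x) dx = -16·(0) = 0;  2·(-2)·(2)·∫sin(x)·sin(5x) dx = -8·(0) = 0.
  So ∫_0^π u² dx = 8*π + 2*π + 2*π + 0 + 0 + 0 = 12*π.
  (u')² squared terms: (-2)²·∫cos(x)² dx = 4·π/2 = 2*π;  (10)²·∫cos(5x)² dx = 100·π/2 = 50*π;  (20)²·∫sin(5x)² dx = 400·π/2 = 200*π.
  (u')² cross terms: 2·(-2)·(10)·∫cos(x)·cos(5x) dx = -40·(0) = 0;  2·(-2)·(20)·∫cos(x)·sin(5x) dx = -80·(0) = 0;  2·(10)·(20)·∫cos(5x)·sin(5x) dx = 400·(0) = 0.
  So ∫_0^π (u')² dx = 2*π + 50*π + 200*π + 0 + 0 + 0 = 252*π.
||u||_{H^1}^2 = (12*π) + (252*π) = 264*π.


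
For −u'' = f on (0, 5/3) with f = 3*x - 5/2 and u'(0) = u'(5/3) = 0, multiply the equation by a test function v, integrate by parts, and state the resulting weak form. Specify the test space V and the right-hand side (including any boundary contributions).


V = H^1(0, 5/3) (no boundary constraint on v; u is determined up to an additive constant); weak form: ∫_0^5/3 u'v' dx = ∫_0^5/3 (3*x - 5/2) v dx for all v ∈ V.

Multiply both sides by a test function v and integrate from 0 to 5/3:
  ∫_0^5/3 −u''(x) v(x) dx = ∫_0^5/3 f(x) v(x) dx.
Integrate the LHS by parts once:
  ∫_0^5/3 −u'' v dx = −[u'(x) v(x)]_0^5/3 + ∫_0^5/3 u'(x) v'(x) dx.
Thus ∫_0^5/3 u'(x) v'(x) dx = ∫_0^5/3 f(x) v(x) dx + [u'(x) v(x)]_0^5/3.
Choose V so that boundary terms are either known or forced to vanish.
u has homogeneous Neumann: u'(0) = u'(5/3) = 0. So [u' v]_0^5/3 = 0·v(5/3) − 0·v(0) = 0 for any v; take V = H^1(0, 5/3).
Weak formulation: find u (satisfying any essential BC) such that ∫_0^5/3 u'(x) v'(x) dx = ∫_0^5/3 f v dx for all v ∈ V (homogeneous Neumann, so boundary terms vanish).
Substituting f(x) = 3*x - 5/2, the right-hand side is ∫_0^5/3 (3*x - 5/2) v dx.
Compatibility check (pure Neumann): taking v ≡ 1 ∈ V gives 0 = ∫_0^5/3 f dx + (0) − (0), i.e. ∫_0^5/3 f dx must equal u'(0) − u'(5/3) = 0. Indeed ∫_0^5/3 (3*x - 5/2) dx = 0, so the data are compatible. The solution is then unique only up to an additive constant (fix it e.g. by requiring ∫_0^5/3 u dx = 0).


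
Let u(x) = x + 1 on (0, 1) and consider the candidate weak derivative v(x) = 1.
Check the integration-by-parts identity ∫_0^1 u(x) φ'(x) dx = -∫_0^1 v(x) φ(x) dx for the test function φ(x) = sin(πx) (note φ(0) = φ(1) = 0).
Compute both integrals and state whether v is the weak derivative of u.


LHS = -2/π, RHS = -2/π. Yes, v = u' weakly.

u(x) = x + 1, classical derivative u'(x) = 1.
φ(x) = sin(πx), so φ'(x) = π*cos(π*x).
Note φ(0) = φ(1) = 0, so the boundary term u·φ vanishes.
LHS = ∫_0^1 u(x) φ'(x) dx = ∫_0^1 (π*x*cos(π*x) + π*cos(π*x)) dx. Term by term:
  ∫_0^1 π*cos(π*x) dx = 0;  ∫_0^1 π*x*cos(π*x) dx = -2/π.
Sum: 0 − 2/π = -2/π.
So LHS = -2/π.
∫_0^1 v(x) φ(x) dx = ∫_0^1 (sin(π*x)) dx. Term by term:
  ∫_0^1 sin(π*x) dx = 2/π.
So RHS = -∫_0^1 v(x) φ(x) dx = -2/π.
LHS = RHS, so the identity holds for this test φ.
Moreover u is smooth here and v(x) = u'(x) = 1 pointwise, so the identity holds for every test function. Hence v is the weak derivative of u.


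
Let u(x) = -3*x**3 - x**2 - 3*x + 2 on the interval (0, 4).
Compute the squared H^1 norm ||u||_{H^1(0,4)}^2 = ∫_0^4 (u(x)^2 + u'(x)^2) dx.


||u||_{H^1}^2 = 342700/7

The H^1 norm (squared) on an interval (0, L) is
  ||u||_{H^1}^2 = ∫_0^L u(x)^2 dx + ∫_0^L u'(x)^2 dx.
Compute u'(x) = -9*x**2 - 2*x - 3.
Then u(x)^2 = 9*x**6 + 6*x**5 + 19*x**4 - 6*x**3 + 5*x**2 - 12*x + 4 and u'(x)^2 = 81*x**4 + 36*x**3 + 58*x**2 + 12*x + 9.
Integrate each monomial from 0 to 4 using ∫_0^4 c·x^n dx = c·4^(n+1)/(n+1):
  ∫_0^4 u(x)^2 dx = ∫_0^4 (9*x^6 + 6*x^5 + 19*x^4 - 6*x^3 + 5*x^2 - 12*x + 4) dx. Term by term:
    ∫_0^4 9*x^6 dx = 147456/7;  ∫_0^4 6*x^5 dx = 4096;  ∫_0^4 19*x^4 dx = 19456/5;
    ∫_0^4 -6*x^3 dx = -384;  ∫_0^4 5*x^2 dx = 320/3;  ∫_0^4 -12*x dx = -96;
    ∫_0^4 4 dx = 16.
  Sum: 147456/7 + 4096 + 19456/5 − 384 + 320/3 − 96 + 16 = 3012976/105.
  ∫_0^4 u'(x)^2 dx = ∫_0^4 (81*x^4 + 36*x^3 + 58*x^2 + 12*x + 9) dx. Term by term:
    ∫_0^4 81*x^4 dx = 82944/5;  ∫_0^4 36*x^3 dx = 2304;  ∫_0^4 58*x^2 dx = 3712/3;
    ∫_0^4 12*x dx = 96;  ∫_0^4 9 dx = 36.
  Sum: 82944/5 + 2304 + 3712/3 + 96 + 36 = 303932/15.
Adding: ||u||_{H^1}^2 = 3012976/105 + 303932/15 = 342700/7.


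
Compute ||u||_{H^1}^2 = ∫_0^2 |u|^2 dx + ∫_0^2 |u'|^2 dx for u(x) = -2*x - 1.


||u||_{H^1}^2 = 86/3

The H^1 norm (squared) on an interval (0, L) is
  ||u||_{H^1}^2 = ∫_0^L u(x)^2 dx + ∫_0^L u'(x)^2 dx.
Compute u'(x) = -2.
Then u(x)^2 = 4*x**2 + 4*x + 1 and u'(x)^2 = 4.
Integrate each monomial from 0 to 2 using ∫_0^2 c·x^n dx = c·2^(n+1)/(n+1):
  ∫_0^2 u(x)^2 dx = ∫_0^2 (4*x^2 + 4*x + 1) dx. Term by term:
    ∫_0^2 4*x^2 dx = 32/3;  ∫_0^2 4*x dx = 8;  ∫_0^2 1 dx = 2.
  Sum: 32/3 + 8 + 2 = 62/3.
  ∫_0^2 u'(x)^2 dx = ∫_0^2 (4) dx. Term by term:
    ∫_0^2 4 dx = 8.
Adding: ||u||_{H^1}^2 = 62/3 + 8 = 86/3.


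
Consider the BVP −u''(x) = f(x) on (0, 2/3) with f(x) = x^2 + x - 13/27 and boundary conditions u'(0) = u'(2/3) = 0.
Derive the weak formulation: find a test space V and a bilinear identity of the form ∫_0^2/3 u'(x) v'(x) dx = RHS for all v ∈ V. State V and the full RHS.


V = H^1(0, 2/3) (no boundary constraint on v; u is determined up to an additive constant); weak form: ∫_0^2/3 u'v' dx = ∫_0^2/3 (x^2 + x - 13/27) v dx for all v ∈ V.

Multiply both sides by a test function v and integrate from 0 to 2/3:
  ∫_0^2/3 −u''(x) v(x) dx = ∫_0^2/3 f(x) v(x) dx.
Integrate the LHS by parts once:
  ∫_0^2/3 −u'' v dx = −[u'(x) v(x)]_0^2/3 + ∫_0^2/3 u'(x) v'(x) dx.
Thus ∫_0^2/3 u'(x) v'(x) dx = ∫_0^2/3 f(x) v(x) dx + [u'(x) v(x)]_0^2/3.
Choose V so that boundary terms are either known or forced to vanish.
u has homogeneous Neumann: u'(0) = u'(2/3) = 0. So [u' v]_0^2/3 = 0·v(2/3) − 0·v(0) = 0 for any v; take V = H^1(0, 2/3).
Weak formulation: find u (satisfying any essential BC) such that ∫_0^2/3 u'(x) v'(x) dx = ∫_0^2/3 f v dx for all v ∈ V (homogeneous Neumann, so boundary terms vanish).
Substituting f(x) = x^2 + x - 13/27, the right-hand side is ∫_0^2/3 (x^2 + x - 13/27) v dx.
Compatibility check (pure Neumann): taking v ≡ 1 ∈ V gives 0 = ∫_0^2/3 f dx + (0) − (0), i.e. ∫_0^2/3 f dx must equal u'(0) − u'(2/3) = 0. Indeed ∫_0^2/3 (x^2 + x - 13/27) dx = 0, so the data are compatible. The solution is then unique only up to an additive constant (fix it e.g. by requiring ∫_0^2/3 u dx = 0).


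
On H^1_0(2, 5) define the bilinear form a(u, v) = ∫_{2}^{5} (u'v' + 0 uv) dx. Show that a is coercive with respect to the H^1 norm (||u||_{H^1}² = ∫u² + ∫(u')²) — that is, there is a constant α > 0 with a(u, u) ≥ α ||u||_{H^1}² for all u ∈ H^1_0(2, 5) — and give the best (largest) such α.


α = π^2/(9 + π^2)

Coercivity of a(·,·) on H^1_0(2, 5) means a(u, u) ≥ α ||u||_{H^1}² for every u ∈ H^1_0.
The interval has length L = 3, and Poincaré/coercivity depend only on L. Here a(u, u) = ∫(u')² + (0)·∫u².
Here c = 0, so a(u,u) = ∫(u')² alone. The condition a(u,u) ≥ α||u||_{H^1}² reads (1−α)∫(u')² ≥ (α−c)∫u². Any admissible α is ≤ 1 (rapidly oscillating u have ∫u²/∫(u')² → 0), and α = 1 would force 0 ≥ (1−c)∫u², impossible since c < 1; so 1−α > 0. By the sharp Poincaré inequality on H^1_0 of an interval of length L, ∫(u')² ≥ (π/L)²∫u² with equality for the first sine mode sin(π(x−x₀)/L) (x₀ the left endpoint), so the inequality holds for all u iff (1−α)(π/L)² ≥ α − c, i.e. α ≤ ((π/L)² + c)/((π/L)² + 1) = (1 + c(L/π)²)/(1 + (L/π)²). (Direct route, valid since c ≤ 0: Poincaré gives c∫u² ≥ c(L/π)²∫(u')², so a(u,u) ≥ (1 + c(L/π)²)∫(u')², while ||u||_{H^1}² ≤ (1 + (L/π)²)∫(u')²; dividing yields the same α.) With (π/L)² = π^2/9 and c = 0, the largest admissible constant is α = ((π/L)² + c)/((π/L)² + 1).
Simplifying, α = π^2/(9 + π^2).


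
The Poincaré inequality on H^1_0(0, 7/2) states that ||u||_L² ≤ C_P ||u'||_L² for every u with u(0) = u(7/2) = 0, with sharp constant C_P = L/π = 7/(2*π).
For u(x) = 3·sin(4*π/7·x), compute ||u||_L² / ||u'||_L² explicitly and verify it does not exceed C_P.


||u||_L² / ||u'||_L² = 7/(4*π) < C_P = 7/(2*π).

u(x) = 3·sin(4*π/7·x), so u'(x) = 12*π*cos(4*π*x/7)/7.
Writing u(x) = A·sin(kπx/L) with A = 3 and k = 2, use ∫_0^L sin²(kπx/L) dx = L/2 and ∫_0^L cos²(kπx/L) dx = L/2.
u² = 9·sin²(4*π/7·x) and (u')² = 144*π^2/49·cos²(4*π/7·x), and each of sin², cos² integrates to L/2 = 7/4 over (0, 7/2).
∫_0^7/2 u² dx = 63/4, so ||u||_L² = 3*sqrt(7)/2.
∫_0^7/2 (u')² dx = 36*π^2/7, so ||u'||_L² = 6*sqrt(7)*π/7.
Ratio ||u||_L² / ||u'||_L² = 7/(4*π).
Sharp Poincaré constant on H^1_0(0, 7/2) is C_P = L/π = 7/(2*π), achieved by sin(2*π/7·x).
This is the k = 2 harmonic; the ratio L/(kπ) is strictly less than C_P = L/π, consistent with the sharp inequality ||u||_L² ≤ C_P ||u'||_L².


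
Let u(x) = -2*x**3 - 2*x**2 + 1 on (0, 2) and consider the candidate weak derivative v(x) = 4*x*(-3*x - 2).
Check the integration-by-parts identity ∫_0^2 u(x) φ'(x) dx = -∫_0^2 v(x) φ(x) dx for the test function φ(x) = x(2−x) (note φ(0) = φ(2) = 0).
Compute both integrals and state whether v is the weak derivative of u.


LHS = 224/15, RHS = 448/15. No, v is not the weak derivative of u.

u(x) = -2*x**3 - 2*x**2 + 1, classical derivative u'(x) = -6*x**2 - 4*x.
φ(x) = x(2−x), so φ'(x) = 2 - 2*x.
Note φ(0) = φ(2) = 0, so the boundary term u·φ vanishes.
LHS = ∫_0^2 u(x) φ'(x) dx = ∫_0^2 (4*x^4 - 4*x^2 - 2*x + 2) dx. Term by term:
  ∫_0^2 4*x^4 dx = 128/5;  ∫_0^2 -4*x^2 dx = -32/3;  ∫_0^2 -2*x dx = -4;
  ∫_0^2 2 dx = 4.
Sum: 128/5 − 32/3 − 4 + 4 = 224/15.
So LHS = 224/15.
∫_0^2 v(x) φ(x) dx = ∫_0^2 (12*x^4 - 16*x^3 - 16*x^2) dx. Term by term:
  ∫_0^2 12*x^4 dx = 384/5;  ∫_0^2 -16*x^3 dx = -64;  ∫_0^2 -16*x^2 dx = -128/3.
Sum: 384/5 − 64 − 128/3 = -448/15.
So RHS = -∫_0^2 v(x) φ(x) dx = 448/15.
LHS − RHS = -224/15 ≠ 0, so the identity fails.
(For a valid weak derivative the identity must hold for EVERY test function, in particular this one. The failure shows v is NOT the weak derivative of u.)
Correct weak derivative would be u'(x) = -6*x**2 - 4*x.


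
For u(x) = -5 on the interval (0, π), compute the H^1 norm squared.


||u||_{H^1(0,π)}^2 = 25*π

u'(x) = 0.
Expand u² and (u')² and integrate term by term on (0, π), using: for integers n ≥ 1, ∫_0^π sin²(nx) dx = ∫_0^π cos²(nx) dx = π/2; for n ≠ n', ∫_0^π sin(nx)sin(n'x) dx = ∫_0^π cos(nx)cos(n'x) dx = 0; and by product-to-sum, ∫_0^π sin(nx)cos(n'x) dx = ½∫_0^π [sin((n+n')x) + sin((n−n')x)] dx, which is 0 when n+n' is even and 2n/(n²−n'²) when n+n' is odd (it need not vanish on (0, π)). For the constant mode: ∫_0^π 1 dx = π, ∫_0^π cos(nx) dx = 0, ∫_0^π sin(nx) dx = (1−(−1)^n)/n.
  u² squared terms: (-5)²·∫1 dx = 25·π = 25*π.
  So ∫_0^π u² dx = 25*π.
  u' ≡ 0, so ∫_0^π (u')² dx = 0.
||u||_{H^1}^2 = (25*π) + (0) = 25*π.


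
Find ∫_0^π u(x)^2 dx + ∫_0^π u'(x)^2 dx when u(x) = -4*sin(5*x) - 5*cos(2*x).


||u||_{H^1(0,π)}^2 = 2000/21 + 541*π/2

u'(x) = 10*sin(2*x) - 20*cos(5*x).
Expand u² and (u')² and integrate term by term on (0, π), using: for integers n ≥ 1, ∫_0^π sin²(nx) dx = ∫_0^π cos²(nx) dx = π/2; for n ≠ n', ∫_0^π sin(nx)sin(n'x) dx = ∫_0^π cos(nx)cos(n'x) dx = 0; and by product-to-sum, ∫_0^π sin(nx)cos(n'x) dx = ½∫_0^π [sin((n+n')x) + sin((n−n')x)] dx, which is 0 when n+n' is even and 2n/(n²−n'²) when n+n' is odd (it need not vanish on (0, π)).
  u² squared terms: (-5)²·∫cos(2x)² dx = 25·π/2 = 25*π/2;  (-4)²·∫sin(5x)² dx = 16·π/2 = 8*π.
  u² cross terms: 2·(-5)·(-4)·∫cos(2x)·sin(5x) dx = 40·(10/21) = 400/21.
  So ∫_0^π u² dx = 25*π/2 + 8*π + 400/21 = 400/21 + 41*π/2.
  (u')² squared terms: (-20)²·∫cos(5x)² dx = 400·π/2 = 200*π;  (10)²·∫sin(2x)² dx = 100·π/2 = 50*π.
  (u')² cross terms: 2·(-20)·(10)·∫cos(5x)·sin(2x) dx = -400·(-4/21) = 1600/21.
  So ∫_0^π (u')² dx = 200*π + 50*π + 1600/21 = 1600/21 + 250*π.
||u||_{H^1}^2 = (400/21 + 41*π/2) + (1600/21 + 250*π) = 2000/21 + 541*π/2.


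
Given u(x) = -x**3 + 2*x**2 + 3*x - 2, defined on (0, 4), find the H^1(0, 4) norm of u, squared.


||u||_{H^1}^2 = 23036/35

The H^1 norm (squared) on an interval (0, L) is
  ||u||_{H^1}^2 = ∫_0^L u(x)^2 dx + ∫_0^L u'(x)^2 dx.
Compute u'(x) = -3*x**2 + 4*x + 3.
Then u(x)^2 = x**6 - 4*x**5 - 2*x**4 + 16*x**3 + x**2 - 12*x + 4 and u'(x)^2 = 9*x**4 - 24*x**3 - 2*x**2 + 24*x + 9.
Integrate each monomial from 0 to 4 using ∫_0^4 c·x^n dx = c·4^(n+1)/(n+1):
  ∫_0^4 u(x)^2 dx = ∫_0^4 (x^6 - 4*x^5 - 2*x^4 + 16*x^3 + x^2 - 12*x + 4) dx. Term by term:
    ∫_0^4 x^6 dx = 16384/7;  ∫_0^4 -4*x^5 dx = -8192/3;  ∫_0^4 -2*x^4 dx = -2048/5;
    ∫_0^4 16*x^3 dx = 1024;  ∫_0^4 x^2 dx = 64/3;  ∫_0^4 -12*x dx = -96;
    ∫_0^4 4 dx = 16.
  Sum: 16384/7 − 8192/3 − 2048/5 + 1024 + 64/3 − 96 + 16 = 17392/105.
  ∫_0^4 u'(x)^2 dx = ∫_0^4 (9*x^4 - 24*x^3 - 2*x^2 + 24*x + 9) dx. Term by term:
    ∫_0^4 9*x^4 dx = 9216/5;  ∫_0^4 -24*x^3 dx = -1536;  ∫_0^4 -2*x^2 dx = -128/3;
    ∫_0^4 24*x dx = 192;  ∫_0^4 9 dx = 36.
  Sum: 9216/5 − 1536 − 128/3 + 192 + 36 = 7388/15.
Adding: ||u||_{H^1}^2 = 17392/105 + 7388/15 = 23036/35.
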